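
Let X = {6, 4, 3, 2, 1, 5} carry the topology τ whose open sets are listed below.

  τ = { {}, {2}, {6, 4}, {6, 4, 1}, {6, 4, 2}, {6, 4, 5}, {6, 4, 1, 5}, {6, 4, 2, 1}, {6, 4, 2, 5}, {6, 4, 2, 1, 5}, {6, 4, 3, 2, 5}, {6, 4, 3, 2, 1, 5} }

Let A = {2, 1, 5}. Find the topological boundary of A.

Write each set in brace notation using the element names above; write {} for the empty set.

open subsets of A: {}, {2}; so int(A) = {2}
closure: X∖int(X∖A) = X∖{6, 4} = {3, 2, 1, 5}
∂A = {3, 2, 1, 5} minus {2} = {3, 1, 5}

{3, 1, 5}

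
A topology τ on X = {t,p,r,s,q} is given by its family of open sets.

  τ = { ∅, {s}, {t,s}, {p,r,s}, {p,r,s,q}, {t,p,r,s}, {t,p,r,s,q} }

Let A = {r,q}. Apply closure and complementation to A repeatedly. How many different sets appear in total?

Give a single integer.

cl via duality: int({t,p,s}) = {t,s}, so X∖{t,s} = {p,r,q}
Write k for closure, c for complement:
  1. A     = {r,q}
  2. kA    = {p,r,q}
  3. cA    = {t,p,s}
  4. ckA   = {t,s}
  5. kcA   = {t,p,r,s,q}
  6. ckcA  = ∅
applying k or c yields no new set

6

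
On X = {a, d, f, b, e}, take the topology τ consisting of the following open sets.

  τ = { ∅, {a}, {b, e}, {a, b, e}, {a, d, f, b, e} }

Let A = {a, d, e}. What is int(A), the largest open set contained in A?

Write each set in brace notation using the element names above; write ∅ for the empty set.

{a}

open subsets of A: ∅, {a}; so int(A) = {a}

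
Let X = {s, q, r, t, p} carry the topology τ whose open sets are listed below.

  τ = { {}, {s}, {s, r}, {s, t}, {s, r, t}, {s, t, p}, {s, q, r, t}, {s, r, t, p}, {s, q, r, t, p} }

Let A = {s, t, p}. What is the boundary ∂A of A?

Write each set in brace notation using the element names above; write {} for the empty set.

U open, U⊆A: {}, {s}, {s, t}, {s, t, p}. int(A) = ⋃ = {s, t, p}
X∖A={q, r}, int(X∖A)={}, hence cl(A)={s, q, r, t, p}
∂A: remove int from cl → {q, r}

{q, r}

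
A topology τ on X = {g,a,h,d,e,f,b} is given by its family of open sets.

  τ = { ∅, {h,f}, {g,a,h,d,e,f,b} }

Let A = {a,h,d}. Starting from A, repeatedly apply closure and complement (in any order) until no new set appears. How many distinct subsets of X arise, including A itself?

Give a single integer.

4

complement {g,e,f,b}; its interior ∅; cl(A) = X∖∅ = {g,a,h,d,e,f,b}
With k = closure, c = complement:
  1. A     = {a,h,d}
  2. kA    = {g,a,h,d,e,f,b}
  3. cA    = {g,e,f,b}
  4. ckA   = ∅
k, c of each give nothing new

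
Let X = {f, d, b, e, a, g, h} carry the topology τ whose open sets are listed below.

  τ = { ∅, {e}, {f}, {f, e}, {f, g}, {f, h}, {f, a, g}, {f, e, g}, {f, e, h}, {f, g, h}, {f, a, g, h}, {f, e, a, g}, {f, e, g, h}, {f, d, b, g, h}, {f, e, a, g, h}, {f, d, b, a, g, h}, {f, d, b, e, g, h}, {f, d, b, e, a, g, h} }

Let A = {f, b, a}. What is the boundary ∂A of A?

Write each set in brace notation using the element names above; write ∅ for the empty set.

{d, b, a, g, h}

interior: largest open inside A is {f} (from ∅, {f})
cl via duality: int({d, e, g, h}) = {e}, so X∖{e} = {f, d, b, a, g, h}
cl∖int = {d, b, a, g, h}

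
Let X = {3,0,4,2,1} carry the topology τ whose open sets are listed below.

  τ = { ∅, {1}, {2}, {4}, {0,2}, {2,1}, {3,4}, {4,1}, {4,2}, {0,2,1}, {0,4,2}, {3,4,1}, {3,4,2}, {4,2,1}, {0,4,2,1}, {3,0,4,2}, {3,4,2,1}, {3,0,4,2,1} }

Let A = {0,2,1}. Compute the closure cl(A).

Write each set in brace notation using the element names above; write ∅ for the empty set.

{0,2,1}

closure: X∖int(X∖A) = X∖{3,4} = {0,2,1}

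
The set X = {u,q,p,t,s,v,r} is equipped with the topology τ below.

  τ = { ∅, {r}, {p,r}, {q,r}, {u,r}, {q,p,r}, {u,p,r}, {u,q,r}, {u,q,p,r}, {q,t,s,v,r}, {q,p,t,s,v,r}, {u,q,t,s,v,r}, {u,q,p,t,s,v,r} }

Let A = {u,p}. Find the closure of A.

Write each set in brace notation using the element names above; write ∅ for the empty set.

{u,p}

X∖A={q,t,s,v,r}, int(X∖A)={q,t,s,v,r}, hence cl(A)={u,p}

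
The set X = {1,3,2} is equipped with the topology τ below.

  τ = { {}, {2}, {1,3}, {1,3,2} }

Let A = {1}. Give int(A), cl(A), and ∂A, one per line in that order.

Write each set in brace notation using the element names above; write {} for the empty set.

int(A) = {}
cl(A)  = {1,3}
∂A     = {1,3}

interior: largest open inside A is {} (from {})
cl via duality: int({3,2}) = {2}, so X∖{2} = {1,3}
cl∖int = {1,3}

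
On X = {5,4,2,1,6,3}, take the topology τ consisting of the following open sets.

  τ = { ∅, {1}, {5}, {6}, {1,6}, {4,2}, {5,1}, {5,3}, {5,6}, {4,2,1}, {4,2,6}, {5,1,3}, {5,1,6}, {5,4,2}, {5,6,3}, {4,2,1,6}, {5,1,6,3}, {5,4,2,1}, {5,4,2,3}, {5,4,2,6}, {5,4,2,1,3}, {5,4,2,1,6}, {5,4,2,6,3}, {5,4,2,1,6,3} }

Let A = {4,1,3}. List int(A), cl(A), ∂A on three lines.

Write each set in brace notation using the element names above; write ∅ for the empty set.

int(A) = {1}
cl(A)  = {4,2,1,3}
∂A     = {4,2,3}

opens ⊆ A: ∅, {1}; union → int = {1}
complement {5,2,6}; its interior {5,6}; cl(A) = X∖{5,6} = {4,2,1,3}
boundary = {4,2,1,3} ∖ {1} = {4,2,3}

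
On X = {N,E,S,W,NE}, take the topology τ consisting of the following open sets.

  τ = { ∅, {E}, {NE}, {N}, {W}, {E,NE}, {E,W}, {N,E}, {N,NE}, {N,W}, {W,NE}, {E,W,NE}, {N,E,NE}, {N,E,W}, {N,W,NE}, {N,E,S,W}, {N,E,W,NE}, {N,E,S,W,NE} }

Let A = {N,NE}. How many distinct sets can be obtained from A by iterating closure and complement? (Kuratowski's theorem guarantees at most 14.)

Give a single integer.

4

X∖A={E,S,W}, int(X∖A)={E,W}, hence cl(A)={N,S,NE}
Orbit (k=closure, c=complement):
  1. A     = {N,NE}
  2. kA    = {N,S,NE}
  3. cA    = {E,S,W}
  4. ckA   = {E,W}
(closed under both — stop)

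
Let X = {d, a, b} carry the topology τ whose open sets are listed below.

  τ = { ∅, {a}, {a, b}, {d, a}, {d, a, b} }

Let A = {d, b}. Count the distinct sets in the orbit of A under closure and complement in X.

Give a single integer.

complement {a}; its interior {a}; cl(A) = X∖{a} = {d, b}
With k = closure, c = complement:
  1. A     = {d, b}
  2. cA    = {a}
  3. kcA   = {d, a, b}
  4. ckcA  = ∅
k, c of each give nothing new

4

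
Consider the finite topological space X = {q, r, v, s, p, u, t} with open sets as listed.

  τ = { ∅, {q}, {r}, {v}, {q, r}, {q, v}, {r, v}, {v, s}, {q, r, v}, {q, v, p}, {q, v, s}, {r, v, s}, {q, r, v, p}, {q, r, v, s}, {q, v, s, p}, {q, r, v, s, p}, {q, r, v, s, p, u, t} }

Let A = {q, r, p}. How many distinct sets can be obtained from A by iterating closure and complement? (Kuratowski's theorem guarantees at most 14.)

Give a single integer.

6

cl via duality: int({v, s, u, t}) = {v, s}, so X∖{v, s} = {q, r, p, u, t}
Write k for closure, c for complement:
  1. A     = {q, r, p}
  2. kA    = {q, r, p, u, t}
  3. cA    = {v, s, u, t}
  4. ckA   = {v, s}
  5. kcA   = {v, s, p, u, t}
  6. ckcA  = {q, r}
applying k or c yields no new set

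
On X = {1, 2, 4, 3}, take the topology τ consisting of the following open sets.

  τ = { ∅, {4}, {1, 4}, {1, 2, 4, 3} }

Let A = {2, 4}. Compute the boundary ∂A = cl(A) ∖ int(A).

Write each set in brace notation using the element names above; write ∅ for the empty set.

open subsets of A: ∅, {4}; so int(A) = {4}
closure: X∖int(X∖A) = X∖∅ = {1, 2, 4, 3}
∂A = {1, 2, 4, 3} minus {4} = {1, 2, 3}

{1, 2, 3}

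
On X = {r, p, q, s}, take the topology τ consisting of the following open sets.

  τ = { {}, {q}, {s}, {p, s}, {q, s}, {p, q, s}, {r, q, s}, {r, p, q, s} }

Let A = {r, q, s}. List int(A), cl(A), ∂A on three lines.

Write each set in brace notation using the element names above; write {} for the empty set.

int(A) = {r, q, s}
cl(A)  = {r, p, q, s}
∂A     = {p}

interior: largest open inside A is {r, q, s} (from {}, {q}, {s}, {q, s}, {r, q, s})
cl via duality: int({p}) = {}, so X∖{} = {r, p, q, s}
cl∖int = {p}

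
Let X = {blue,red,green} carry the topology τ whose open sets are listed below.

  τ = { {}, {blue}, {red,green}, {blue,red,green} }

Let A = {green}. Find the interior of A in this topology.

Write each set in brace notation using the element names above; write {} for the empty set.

{}

open subsets of A: {}; so int(A) = {}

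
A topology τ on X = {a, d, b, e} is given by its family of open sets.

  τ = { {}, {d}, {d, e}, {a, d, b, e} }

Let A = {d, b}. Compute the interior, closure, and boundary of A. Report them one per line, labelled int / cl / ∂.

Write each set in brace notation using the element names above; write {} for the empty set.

int(A) = {d}
cl(A)  = {a, d, b, e}
∂A     = {a, b, e}

opens ⊆ A: {}, {d}; union → int = {d}
complement {a, e}; its interior {}; cl(A) = X∖{} = {a, d, b, e}
boundary = {a, d, b, e} ∖ {d} = {a, b, e}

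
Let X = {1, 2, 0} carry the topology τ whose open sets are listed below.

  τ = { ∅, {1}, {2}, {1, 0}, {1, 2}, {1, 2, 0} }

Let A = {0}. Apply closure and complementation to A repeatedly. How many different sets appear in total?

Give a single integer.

cl via duality: int({1, 2}) = {1, 2}, so X∖{1, 2} = {0}
Write k for closure, c for complement:
  1. A     = {0}
  2. cA    = {1, 2}
  3. kcA   = {1, 2, 0}
  4. ckcA  = ∅
applying k or c yields no new set

4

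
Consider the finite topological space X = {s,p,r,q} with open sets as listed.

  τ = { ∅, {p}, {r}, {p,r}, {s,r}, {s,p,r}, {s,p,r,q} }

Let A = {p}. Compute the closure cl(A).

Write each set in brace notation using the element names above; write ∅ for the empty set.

{p,q}

closure: X∖int(X∖A) = X∖{s,r} = {p,q}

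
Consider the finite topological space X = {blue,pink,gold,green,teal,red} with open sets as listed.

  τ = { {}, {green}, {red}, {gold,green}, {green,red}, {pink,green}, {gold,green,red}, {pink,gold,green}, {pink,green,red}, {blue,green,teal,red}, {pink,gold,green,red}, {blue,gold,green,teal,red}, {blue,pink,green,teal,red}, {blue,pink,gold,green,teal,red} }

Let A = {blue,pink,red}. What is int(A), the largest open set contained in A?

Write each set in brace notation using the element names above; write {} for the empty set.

U open, U⊆A: {}, {red}. int(A) = ⋃ = {red}

{red}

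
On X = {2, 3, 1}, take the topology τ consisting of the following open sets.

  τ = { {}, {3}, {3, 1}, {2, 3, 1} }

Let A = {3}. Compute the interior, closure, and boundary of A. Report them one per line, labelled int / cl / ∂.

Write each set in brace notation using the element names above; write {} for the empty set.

int(A) = {3}
cl(A)  = {2, 3, 1}
∂A     = {2, 1}

open subsets of A: {}, {3}; so int(A) = {3}
closure: X∖int(X∖A) = X∖{} = {2, 3, 1}
∂A = {2, 3, 1} minus {3} = {2, 1}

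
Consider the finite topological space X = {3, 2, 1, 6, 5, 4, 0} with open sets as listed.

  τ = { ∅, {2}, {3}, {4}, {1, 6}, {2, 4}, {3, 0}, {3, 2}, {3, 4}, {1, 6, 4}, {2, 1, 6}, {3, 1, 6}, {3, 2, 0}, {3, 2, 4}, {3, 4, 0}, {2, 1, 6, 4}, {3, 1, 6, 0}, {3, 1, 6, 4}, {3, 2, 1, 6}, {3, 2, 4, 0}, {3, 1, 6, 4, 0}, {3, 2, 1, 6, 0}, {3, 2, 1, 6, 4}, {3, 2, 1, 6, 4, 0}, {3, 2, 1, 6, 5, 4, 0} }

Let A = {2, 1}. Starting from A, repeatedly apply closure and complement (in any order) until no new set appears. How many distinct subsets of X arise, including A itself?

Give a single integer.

10

cl via duality: int({3, 6, 5, 4, 0}) = {3, 4, 0}, so X∖{3, 4, 0} = {2, 1, 6, 5}
Write k for closure, c for complement:
  1. A     = {2, 1}
  2. kA    = {2, 1, 6, 5}
  3. cA    = {3, 6, 5, 4, 0}
  4. ckA   = {3, 4, 0}
  5. kcA   = {3, 1, 6, 5, 4, 0}
  6. kckA  = {3, 5, 4, 0}
  7. ckcA  = {2}
  8. ckckA = {2, 1, 6}
  9. kckcA = {2, 5}
  10. ckckcA = {3, 1, 6, 4, 0}
applying k or c yields no new set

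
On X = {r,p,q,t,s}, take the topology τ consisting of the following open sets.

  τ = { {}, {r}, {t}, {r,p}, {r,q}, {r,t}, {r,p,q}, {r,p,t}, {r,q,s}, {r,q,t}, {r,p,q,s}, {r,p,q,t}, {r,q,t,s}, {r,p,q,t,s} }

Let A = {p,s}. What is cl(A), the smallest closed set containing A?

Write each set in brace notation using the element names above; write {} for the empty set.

X∖A={r,q,t}, int(X∖A)={r,q,t}, hence cl(A)={p,s}

{p,s}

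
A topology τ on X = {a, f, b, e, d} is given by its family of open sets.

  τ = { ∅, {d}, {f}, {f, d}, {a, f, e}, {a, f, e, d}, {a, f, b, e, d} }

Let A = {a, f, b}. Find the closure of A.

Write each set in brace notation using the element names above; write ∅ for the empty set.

complement {e, d}; its interior {d}; cl(A) = X∖{d} = {a, f, b, e}

{a, f, b, e}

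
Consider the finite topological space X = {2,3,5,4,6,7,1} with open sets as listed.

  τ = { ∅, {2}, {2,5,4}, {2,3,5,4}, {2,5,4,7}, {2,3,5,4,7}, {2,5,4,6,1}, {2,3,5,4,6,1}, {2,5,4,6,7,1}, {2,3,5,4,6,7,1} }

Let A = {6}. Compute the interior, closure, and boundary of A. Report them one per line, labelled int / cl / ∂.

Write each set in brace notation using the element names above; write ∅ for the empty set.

U open, U⊆A: ∅. int(A) = ⋃ = ∅
X∖A={2,3,5,4,7,1}, int(X∖A)={2,3,5,4,7}, hence cl(A)={6,1}
∂A: remove int from cl → {6,1}

int(A) = ∅
cl(A)  = {6,1}
∂A     = {6,1}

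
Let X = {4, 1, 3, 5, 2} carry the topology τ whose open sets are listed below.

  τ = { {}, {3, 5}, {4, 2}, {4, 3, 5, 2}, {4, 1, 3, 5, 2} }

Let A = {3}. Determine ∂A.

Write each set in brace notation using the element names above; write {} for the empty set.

interior: largest open inside A is {} (from {})
cl via duality: int({4, 1, 5, 2}) = {4, 2}, so X∖{4, 2} = {1, 3, 5}
cl∖int = {1, 3, 5}

{1, 3, 5}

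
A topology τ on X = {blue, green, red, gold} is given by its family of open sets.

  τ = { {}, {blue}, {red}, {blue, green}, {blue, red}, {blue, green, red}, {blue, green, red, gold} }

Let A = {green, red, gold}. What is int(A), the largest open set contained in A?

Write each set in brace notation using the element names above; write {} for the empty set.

{red}

open subsets of A: {}, {red}; so int(A) = {red}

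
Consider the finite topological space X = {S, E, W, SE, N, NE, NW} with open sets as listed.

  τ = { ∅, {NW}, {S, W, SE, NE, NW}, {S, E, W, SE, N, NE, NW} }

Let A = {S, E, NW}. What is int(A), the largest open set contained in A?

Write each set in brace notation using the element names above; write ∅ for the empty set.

open subsets of A: ∅, {NW}; so int(A) = {NW}

{NW}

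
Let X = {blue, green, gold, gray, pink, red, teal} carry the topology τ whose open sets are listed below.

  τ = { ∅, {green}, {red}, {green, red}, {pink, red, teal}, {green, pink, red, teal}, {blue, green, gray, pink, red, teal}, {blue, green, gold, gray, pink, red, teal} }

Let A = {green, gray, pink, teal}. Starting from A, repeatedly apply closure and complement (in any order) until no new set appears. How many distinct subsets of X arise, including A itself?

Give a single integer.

8

cl via duality: int({blue, gold, red}) = {red}, so X∖{red} = {blue, green, gold, gray, pink, teal}
Write k for closure, c for complement:
  1. A     = {green, gray, pink, teal}
  2. kA    = {blue, green, gold, gray, pink, teal}
  3. cA    = {blue, gold, red}
  4. ckA   = {red}
  5. kcA   = {blue, gold, gray, pink, red, teal}
  6. ckcA  = {green}
  7. kckcA = {blue, green, gold, gray}
  8. ckckcA = {pink, red, teal}
applying k or c yields no new set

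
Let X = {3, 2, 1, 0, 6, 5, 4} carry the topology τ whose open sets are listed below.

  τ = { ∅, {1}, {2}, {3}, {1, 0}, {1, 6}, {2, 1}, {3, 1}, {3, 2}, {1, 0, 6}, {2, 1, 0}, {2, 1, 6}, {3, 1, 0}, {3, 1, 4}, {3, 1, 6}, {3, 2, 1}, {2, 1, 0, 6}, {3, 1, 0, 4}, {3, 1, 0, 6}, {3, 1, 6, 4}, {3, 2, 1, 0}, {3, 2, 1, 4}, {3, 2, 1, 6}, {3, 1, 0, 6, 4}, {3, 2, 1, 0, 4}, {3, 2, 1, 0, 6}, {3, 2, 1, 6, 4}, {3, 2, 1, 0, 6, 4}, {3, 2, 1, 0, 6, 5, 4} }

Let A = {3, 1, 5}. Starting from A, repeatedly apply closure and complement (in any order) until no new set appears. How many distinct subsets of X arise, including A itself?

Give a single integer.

8

cl via duality: int({2, 0, 6, 4}) = {2}, so X∖{2} = {3, 1, 0, 6, 5, 4}
Write k for closure, c for complement:
  1. A     = {3, 1, 5}
  2. kA    = {3, 1, 0, 6, 5, 4}
  3. cA    = {2, 0, 6, 4}
  4. ckA   = {2}
  5. kcA   = {2, 0, 6, 5, 4}
  6. kckA  = {2, 5}
  7. ckcA  = {3, 1}
  8. ckckA = {3, 1, 0, 6, 4}
applying k or c yields no new set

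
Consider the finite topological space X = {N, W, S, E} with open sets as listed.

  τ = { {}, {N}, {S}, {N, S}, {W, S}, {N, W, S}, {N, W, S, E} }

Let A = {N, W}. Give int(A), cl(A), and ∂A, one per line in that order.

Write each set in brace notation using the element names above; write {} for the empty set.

interior: largest open inside A is {N} (from {}, {N})
cl via duality: int({S, E}) = {S}, so X∖{S} = {N, W, E}
cl∖int = {W, E}

int(A) = {N}
cl(A)  = {N, W, E}
∂A     = {W, E}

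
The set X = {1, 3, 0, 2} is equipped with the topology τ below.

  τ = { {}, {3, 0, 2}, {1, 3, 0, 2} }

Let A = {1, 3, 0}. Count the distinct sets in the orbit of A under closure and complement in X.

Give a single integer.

4

X∖A={2}, int(X∖A)={}, hence cl(A)={1, 3, 0, 2}
Orbit (k=closure, c=complement):
  1. A     = {1, 3, 0}
  2. kA    = {1, 3, 0, 2}
  3. cA    = {2}
  4. ckA   = {}
(closed under both — stop)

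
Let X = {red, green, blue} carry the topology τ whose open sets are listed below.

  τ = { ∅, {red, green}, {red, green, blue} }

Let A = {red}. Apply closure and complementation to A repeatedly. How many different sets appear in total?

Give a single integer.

complement {green, blue}; its interior ∅; cl(A) = X∖∅ = {red, green, blue}
With k = closure, c = complement:
  1. A     = {red}
  2. kA    = {red, green, blue}
  3. cA    = {green, blue}
  4. ckA   = ∅
k, c of each give nothing new

4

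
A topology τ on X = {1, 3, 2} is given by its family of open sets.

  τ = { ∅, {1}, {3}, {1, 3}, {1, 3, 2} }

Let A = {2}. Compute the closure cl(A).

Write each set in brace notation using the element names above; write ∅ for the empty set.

{2}

cl via duality: int({1, 3}) = {1, 3}, so X∖{1, 3} = {2}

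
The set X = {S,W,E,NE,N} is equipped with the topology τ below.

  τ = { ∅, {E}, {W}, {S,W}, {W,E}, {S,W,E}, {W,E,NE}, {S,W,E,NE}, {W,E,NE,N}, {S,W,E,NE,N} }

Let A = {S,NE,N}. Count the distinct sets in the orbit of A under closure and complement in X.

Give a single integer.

complement {W,E}; its interior {W,E}; cl(A) = X∖{W,E} = {S,NE,N}
With k = closure, c = complement:
  1. A     = {S,NE,N}
  2. cA    = {W,E}
  3. kcA   = {S,W,E,NE,N}
  4. ckcA  = ∅
k, c of each give nothing new

4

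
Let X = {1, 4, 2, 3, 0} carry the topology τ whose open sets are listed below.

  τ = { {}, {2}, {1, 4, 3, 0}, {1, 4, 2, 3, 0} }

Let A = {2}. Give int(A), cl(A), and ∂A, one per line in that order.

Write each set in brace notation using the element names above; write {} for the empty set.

open subsets of A: {}, {2}; so int(A) = {2}
closure: X∖int(X∖A) = X∖{1, 4, 3, 0} = {2}
∂A = {2} minus {2} = {}

int(A) = {2}
cl(A)  = {2}
∂A     = {}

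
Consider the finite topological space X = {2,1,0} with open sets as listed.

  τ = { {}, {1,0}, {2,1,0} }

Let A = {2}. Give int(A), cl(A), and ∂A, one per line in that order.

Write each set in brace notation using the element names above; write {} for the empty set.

U open, U⊆A: {}. int(A) = ⋃ = {}
X∖A={1,0}, int(X∖A)={1,0}, hence cl(A)={2}
∂A: remove int from cl → {2}

int(A) = {}
cl(A)  = {2}
∂A     = {2}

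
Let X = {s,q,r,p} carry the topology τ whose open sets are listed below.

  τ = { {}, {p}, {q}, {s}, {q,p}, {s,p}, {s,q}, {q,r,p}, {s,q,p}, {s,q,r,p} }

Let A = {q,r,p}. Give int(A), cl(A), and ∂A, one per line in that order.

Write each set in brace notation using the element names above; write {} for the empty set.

int(A) = {q,r,p}
cl(A)  = {q,r,p}
∂A     = {}

interior: largest open inside A is {q,r,p} (from {}, {q}, {p}, {q,p}, {q,r,p})
cl via duality: int({s}) = {s}, so X∖{s} = {q,r,p}
cl∖int = {}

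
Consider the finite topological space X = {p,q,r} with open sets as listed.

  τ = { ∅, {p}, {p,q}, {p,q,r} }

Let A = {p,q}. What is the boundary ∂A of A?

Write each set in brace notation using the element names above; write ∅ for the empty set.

U open, U⊆A: ∅, {p}, {p,q}. int(A) = ⋃ = {p,q}
X∖A={r}, int(X∖A)=∅, hence cl(A)={p,q,r}
∂A: remove int from cl → {r}

{r}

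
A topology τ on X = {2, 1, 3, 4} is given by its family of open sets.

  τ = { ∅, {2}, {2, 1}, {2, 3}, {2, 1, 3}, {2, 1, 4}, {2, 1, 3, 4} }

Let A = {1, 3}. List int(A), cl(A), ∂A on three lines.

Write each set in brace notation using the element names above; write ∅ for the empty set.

opens ⊆ A: ∅; union → int = ∅
complement {2, 4}; its interior {2}; cl(A) = X∖{2} = {1, 3, 4}
boundary = {1, 3, 4} ∖ ∅ = {1, 3, 4}

int(A) = ∅
cl(A)  = {1, 3, 4}
∂A     = {1, 3, 4}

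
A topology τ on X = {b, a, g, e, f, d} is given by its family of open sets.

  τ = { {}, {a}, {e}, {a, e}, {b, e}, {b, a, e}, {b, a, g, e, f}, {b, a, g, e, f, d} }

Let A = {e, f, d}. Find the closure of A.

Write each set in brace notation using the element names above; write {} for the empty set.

cl via duality: int({b, a, g}) = {a}, so X∖{a} = {b, g, e, f, d}

{b, g, e, f, d}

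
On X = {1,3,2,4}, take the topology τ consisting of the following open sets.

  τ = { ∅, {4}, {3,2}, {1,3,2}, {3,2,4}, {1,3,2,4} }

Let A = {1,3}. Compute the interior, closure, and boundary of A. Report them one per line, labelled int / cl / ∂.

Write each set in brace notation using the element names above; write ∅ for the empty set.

int(A) = ∅
cl(A)  = {1,3,2}
∂A     = {1,3,2}

U open, U⊆A: ∅. int(A) = ⋃ = ∅
X∖A={2,4}, int(X∖A)={4}, hence cl(A)={1,3,2}
∂A: remove int from cl → {1,3,2}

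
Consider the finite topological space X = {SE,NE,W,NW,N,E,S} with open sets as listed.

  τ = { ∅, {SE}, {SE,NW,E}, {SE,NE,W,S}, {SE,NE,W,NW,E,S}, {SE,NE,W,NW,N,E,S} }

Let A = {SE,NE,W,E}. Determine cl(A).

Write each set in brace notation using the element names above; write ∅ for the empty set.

{SE,NE,W,NW,N,E,S}

X∖A={NW,N,S}, int(X∖A)=∅, hence cl(A)={SE,NE,W,NW,N,E,S}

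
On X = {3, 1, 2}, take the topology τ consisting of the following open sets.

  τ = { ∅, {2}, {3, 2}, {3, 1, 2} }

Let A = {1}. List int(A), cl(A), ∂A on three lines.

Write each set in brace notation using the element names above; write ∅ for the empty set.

int(A) = ∅
cl(A)  = {1}
∂A     = {1}

open subsets of A: ∅; so int(A) = ∅
closure: X∖int(X∖A) = X∖{3, 2} = {1}
∂A = {1} minus ∅ = {1}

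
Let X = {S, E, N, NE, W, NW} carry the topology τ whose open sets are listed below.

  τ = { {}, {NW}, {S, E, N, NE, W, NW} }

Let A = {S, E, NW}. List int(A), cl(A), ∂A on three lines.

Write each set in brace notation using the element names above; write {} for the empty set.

int(A) = {NW}
cl(A)  = {S, E, N, NE, W, NW}
∂A     = {S, E, N, NE, W}

open subsets of A: {}, {NW}; so int(A) = {NW}
closure: X∖int(X∖A) = X∖{} = {S, E, N, NE, W, NW}
∂A = {S, E, N, NE, W, NW} minus {NW} = {S, E, N, NE, W}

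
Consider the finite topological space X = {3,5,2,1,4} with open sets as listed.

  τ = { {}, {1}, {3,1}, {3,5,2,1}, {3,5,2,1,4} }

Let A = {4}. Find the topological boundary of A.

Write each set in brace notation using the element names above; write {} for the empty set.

open subsets of A: {}; so int(A) = {}
closure: X∖int(X∖A) = X∖{3,5,2,1} = {4}
∂A = {4} minus {} = {4}

{4}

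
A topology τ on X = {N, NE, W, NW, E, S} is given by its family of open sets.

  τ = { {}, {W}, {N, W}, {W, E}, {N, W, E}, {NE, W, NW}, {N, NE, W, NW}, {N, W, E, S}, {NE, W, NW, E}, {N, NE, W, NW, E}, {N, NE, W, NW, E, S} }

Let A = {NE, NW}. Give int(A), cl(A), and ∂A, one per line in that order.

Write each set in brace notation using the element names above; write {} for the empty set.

int(A) = {}
cl(A)  = {NE, NW}
∂A     = {NE, NW}

open subsets of A: {}; so int(A) = {}
closure: X∖int(X∖A) = X∖{N, W, E, S} = {NE, NW}
∂A = {NE, NW} minus {} = {NE, NW}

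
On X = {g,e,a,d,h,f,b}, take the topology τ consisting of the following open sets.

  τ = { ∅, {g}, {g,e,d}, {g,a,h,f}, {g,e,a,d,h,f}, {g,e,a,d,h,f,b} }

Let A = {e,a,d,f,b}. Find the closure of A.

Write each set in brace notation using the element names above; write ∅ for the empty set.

complement {g,h}; its interior {g}; cl(A) = X∖{g} = {e,a,d,h,f,b}

{e,a,d,h,f,b}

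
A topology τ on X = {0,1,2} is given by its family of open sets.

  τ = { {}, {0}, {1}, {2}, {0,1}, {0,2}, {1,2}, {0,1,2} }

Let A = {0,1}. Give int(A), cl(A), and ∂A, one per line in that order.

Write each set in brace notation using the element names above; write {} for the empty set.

open subsets of A: {}, {0}, {1}, {0,1}; so int(A) = {0,1}
closure: X∖int(X∖A) = X∖{2} = {0,1}
∂A = {0,1} minus {0,1} = {}

int(A) = {0,1}
cl(A)  = {0,1}
∂A     = {}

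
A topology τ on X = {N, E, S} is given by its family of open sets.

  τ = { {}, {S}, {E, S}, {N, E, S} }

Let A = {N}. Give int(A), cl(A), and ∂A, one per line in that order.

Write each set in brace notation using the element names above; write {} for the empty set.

int(A) = {}
cl(A)  = {N}
∂A     = {N}

open subsets of A: {}; so int(A) = {}
closure: X∖int(X∖A) = X∖{E, S} = {N}
∂A = {N} minus {} = {N}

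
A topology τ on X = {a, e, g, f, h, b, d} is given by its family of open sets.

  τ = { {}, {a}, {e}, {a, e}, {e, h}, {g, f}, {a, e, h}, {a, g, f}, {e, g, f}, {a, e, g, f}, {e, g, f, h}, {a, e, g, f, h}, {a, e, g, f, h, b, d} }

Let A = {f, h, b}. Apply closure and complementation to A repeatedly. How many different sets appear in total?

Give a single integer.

complement {a, e, g, d}; its interior {a, e}; cl(A) = X∖{a, e} = {g, f, h, b, d}
With k = closure, c = complement:
  1. A     = {f, h, b}
  2. kA    = {g, f, h, b, d}
  3. cA    = {a, e, g, d}
  4. ckA   = {a, e}
  5. kcA   = {a, e, g, f, h, b, d}
  6. kckA  = {a, e, h, b, d}
  7. ckcA  = {}
  8. ckckA = {g, f}
  9. kckckA = {g, f, b, d}
  10. ckckckA = {a, e, h}
k, c of each give nothing new

10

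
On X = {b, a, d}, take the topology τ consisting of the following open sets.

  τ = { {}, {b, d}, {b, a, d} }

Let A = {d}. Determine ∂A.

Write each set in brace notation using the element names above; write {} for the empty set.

{b, a, d}

interior: largest open inside A is {} (from {})
cl via duality: int({b, a}) = {}, so X∖{} = {b, a, d}
cl∖int = {b, a, d}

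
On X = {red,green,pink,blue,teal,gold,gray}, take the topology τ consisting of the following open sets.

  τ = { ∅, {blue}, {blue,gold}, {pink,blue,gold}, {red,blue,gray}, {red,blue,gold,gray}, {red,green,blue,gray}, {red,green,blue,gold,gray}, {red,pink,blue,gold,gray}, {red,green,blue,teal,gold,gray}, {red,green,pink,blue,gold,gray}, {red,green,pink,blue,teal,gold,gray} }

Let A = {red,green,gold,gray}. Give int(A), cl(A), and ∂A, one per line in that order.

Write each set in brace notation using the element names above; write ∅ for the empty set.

interior: largest open inside A is ∅ (from ∅)
cl via duality: int({pink,blue,teal}) = {blue}, so X∖{blue} = {red,green,pink,teal,gold,gray}
cl∖int = {red,green,pink,teal,gold,gray}

int(A) = ∅
cl(A)  = {red,green,pink,teal,gold,gray}
∂A     = {red,green,pink,teal,gold,gray}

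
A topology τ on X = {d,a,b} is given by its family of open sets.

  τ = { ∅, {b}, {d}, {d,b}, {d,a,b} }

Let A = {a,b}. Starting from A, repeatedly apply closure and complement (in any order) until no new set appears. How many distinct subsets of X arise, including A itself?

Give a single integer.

closure: X∖int(X∖A) = X∖{d} = {a,b}
Let k=closure and c=complement:
  1. A     = {a,b}
  2. cA    = {d}
  3. kcA   = {d,a}
  4. ckcA  = {b}
— saturated at 4

4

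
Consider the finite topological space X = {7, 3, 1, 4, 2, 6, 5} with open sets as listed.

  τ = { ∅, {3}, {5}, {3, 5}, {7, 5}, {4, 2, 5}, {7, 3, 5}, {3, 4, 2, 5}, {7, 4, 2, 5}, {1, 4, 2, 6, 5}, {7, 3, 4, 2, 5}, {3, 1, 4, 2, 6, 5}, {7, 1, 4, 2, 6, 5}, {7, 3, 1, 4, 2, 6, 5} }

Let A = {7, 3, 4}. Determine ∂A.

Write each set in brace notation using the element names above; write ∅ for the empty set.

{7, 1, 4, 2, 6}

U open, U⊆A: ∅, {3}. int(A) = ⋃ = {3}
X∖A={1, 2, 6, 5}, int(X∖A)={5}, hence cl(A)={7, 3, 1, 4, 2, 6}
∂A: remove int from cl → {7, 1, 4, 2, 6}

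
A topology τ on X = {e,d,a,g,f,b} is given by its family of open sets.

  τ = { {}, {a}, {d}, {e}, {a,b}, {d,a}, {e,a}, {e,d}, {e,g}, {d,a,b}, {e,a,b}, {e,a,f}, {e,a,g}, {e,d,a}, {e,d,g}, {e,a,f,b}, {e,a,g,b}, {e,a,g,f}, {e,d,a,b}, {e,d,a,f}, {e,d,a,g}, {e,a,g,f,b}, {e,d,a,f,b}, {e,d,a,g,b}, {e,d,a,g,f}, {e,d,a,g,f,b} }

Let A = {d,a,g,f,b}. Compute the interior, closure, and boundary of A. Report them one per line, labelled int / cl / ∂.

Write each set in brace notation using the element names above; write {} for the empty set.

opens ⊆ A: {}, {a}, {d}, {a,b}, {d,a}, {d,a,b}; union → int = {d,a,b}
complement {e}; its interior {e}; cl(A) = X∖{e} = {d,a,g,f,b}
boundary = {d,a,g,f,b} ∖ {d,a,b} = {g,f}

int(A) = {d,a,b}
cl(A)  = {d,a,g,f,b}
∂A     = {g,f}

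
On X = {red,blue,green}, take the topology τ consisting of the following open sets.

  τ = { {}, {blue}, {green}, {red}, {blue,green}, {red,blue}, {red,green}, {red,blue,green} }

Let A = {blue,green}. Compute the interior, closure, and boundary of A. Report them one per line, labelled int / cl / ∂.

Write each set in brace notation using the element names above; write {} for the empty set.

int(A) = {blue,green}
cl(A)  = {blue,green}
∂A     = {}

open subsets of A: {}, {green}, {blue}, {blue,green}; so int(A) = {blue,green}
closure: X∖int(X∖A) = X∖{red} = {blue,green}
∂A = {blue,green} minus {blue,green} = {}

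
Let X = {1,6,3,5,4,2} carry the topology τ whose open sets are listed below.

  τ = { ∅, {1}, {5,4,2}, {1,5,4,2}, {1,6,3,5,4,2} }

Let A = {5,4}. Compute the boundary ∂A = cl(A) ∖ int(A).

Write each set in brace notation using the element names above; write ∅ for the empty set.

{6,3,5,4,2}

interior: largest open inside A is ∅ (from ∅)
cl via duality: int({1,6,3,2}) = {1}, so X∖{1} = {6,3,5,4,2}
cl∖int = {6,3,5,4,2}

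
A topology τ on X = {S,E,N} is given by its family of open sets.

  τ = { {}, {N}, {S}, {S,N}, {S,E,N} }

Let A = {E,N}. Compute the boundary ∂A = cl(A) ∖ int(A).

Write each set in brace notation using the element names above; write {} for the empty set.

{E}

opens ⊆ A: {}, {N}; union → int = {N}
complement {S}; its interior {S}; cl(A) = X∖{S} = {E,N}
boundary = {E,N} ∖ {N} = {E}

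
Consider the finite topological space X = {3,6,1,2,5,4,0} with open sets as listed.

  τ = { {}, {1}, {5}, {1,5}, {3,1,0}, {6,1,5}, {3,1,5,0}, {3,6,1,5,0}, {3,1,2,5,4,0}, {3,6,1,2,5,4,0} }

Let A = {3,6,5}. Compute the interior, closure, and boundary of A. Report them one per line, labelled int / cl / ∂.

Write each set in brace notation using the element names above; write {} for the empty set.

int(A) = {5}
cl(A)  = {3,6,2,5,4,0}
∂A     = {3,6,2,4,0}

open subsets of A: {}, {5}; so int(A) = {5}
closure: X∖int(X∖A) = X∖{1} = {3,6,2,5,4,0}
∂A = {3,6,2,5,4,0} minus {5} = {3,6,2,4,0}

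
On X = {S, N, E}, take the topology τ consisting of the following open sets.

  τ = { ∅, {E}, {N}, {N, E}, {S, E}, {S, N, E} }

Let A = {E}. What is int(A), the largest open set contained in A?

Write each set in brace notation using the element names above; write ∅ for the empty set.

open subsets of A: ∅, {E}; so int(A) = {E}

{E}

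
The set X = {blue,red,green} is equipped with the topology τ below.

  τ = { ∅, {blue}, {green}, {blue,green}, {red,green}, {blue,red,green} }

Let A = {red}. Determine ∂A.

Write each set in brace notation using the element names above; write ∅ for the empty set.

opens ⊆ A: ∅; union → int = ∅
complement {blue,green}; its interior {blue,green}; cl(A) = X∖{blue,green} = {red}
boundary = {red} ∖ ∅ = {red}

{red}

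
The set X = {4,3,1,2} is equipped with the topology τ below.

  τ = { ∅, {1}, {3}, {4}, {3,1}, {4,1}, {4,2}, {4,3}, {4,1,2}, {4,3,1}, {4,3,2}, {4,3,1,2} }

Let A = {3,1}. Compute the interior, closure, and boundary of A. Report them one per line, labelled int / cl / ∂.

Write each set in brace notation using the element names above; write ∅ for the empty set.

opens ⊆ A: ∅, {3}, {1}, {3,1}; union → int = {3,1}
complement {4,2}; its interior {4,2}; cl(A) = X∖{4,2} = {3,1}
boundary = {3,1} ∖ {3,1} = ∅

int(A) = {3,1}
cl(A)  = {3,1}
∂A     = ∅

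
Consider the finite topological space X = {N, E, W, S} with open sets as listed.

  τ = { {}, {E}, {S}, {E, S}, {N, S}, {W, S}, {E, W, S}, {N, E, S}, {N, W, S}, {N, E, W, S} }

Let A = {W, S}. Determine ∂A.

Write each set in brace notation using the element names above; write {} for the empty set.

{N}

open subsets of A: {}, {S}, {W, S}; so int(A) = {W, S}
closure: X∖int(X∖A) = X∖{E} = {N, W, S}
∂A = {N, W, S} minus {W, S} = {N}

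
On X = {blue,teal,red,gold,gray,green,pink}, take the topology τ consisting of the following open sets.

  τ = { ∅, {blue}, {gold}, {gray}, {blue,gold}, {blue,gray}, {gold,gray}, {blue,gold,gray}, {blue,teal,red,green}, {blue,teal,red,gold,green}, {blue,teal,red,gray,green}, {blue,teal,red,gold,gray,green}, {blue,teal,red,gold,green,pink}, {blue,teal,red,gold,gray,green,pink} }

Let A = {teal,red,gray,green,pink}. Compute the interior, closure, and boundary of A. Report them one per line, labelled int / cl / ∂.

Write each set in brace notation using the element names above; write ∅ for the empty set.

opens ⊆ A: ∅, {gray}; union → int = {gray}
complement {blue,gold}; its interior {blue,gold}; cl(A) = X∖{blue,gold} = {teal,red,gray,green,pink}
boundary = {teal,red,gray,green,pink} ∖ {gray} = {teal,red,green,pink}

int(A) = {gray}
cl(A)  = {teal,red,gray,green,pink}
∂A     = {teal,red,green,pink}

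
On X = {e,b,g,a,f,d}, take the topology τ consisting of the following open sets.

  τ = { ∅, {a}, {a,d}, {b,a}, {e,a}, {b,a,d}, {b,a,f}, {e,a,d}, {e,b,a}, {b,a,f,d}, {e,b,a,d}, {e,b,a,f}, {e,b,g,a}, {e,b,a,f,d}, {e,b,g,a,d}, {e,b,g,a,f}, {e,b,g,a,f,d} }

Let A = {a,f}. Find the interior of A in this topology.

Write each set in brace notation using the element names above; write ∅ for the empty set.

{a}

opens ⊆ A: ∅, {a}; union → int = {a}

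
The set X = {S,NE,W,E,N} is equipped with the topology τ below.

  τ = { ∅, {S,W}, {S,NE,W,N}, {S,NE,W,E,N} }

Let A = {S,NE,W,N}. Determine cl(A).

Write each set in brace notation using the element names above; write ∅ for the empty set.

X∖A={E}, int(X∖A)=∅, hence cl(A)={S,NE,W,E,N}

{S,NE,W,E,N}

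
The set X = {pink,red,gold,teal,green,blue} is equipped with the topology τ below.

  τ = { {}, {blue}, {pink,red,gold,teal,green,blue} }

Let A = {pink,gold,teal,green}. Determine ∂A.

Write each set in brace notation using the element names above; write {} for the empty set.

{pink,red,gold,teal,green}

U open, U⊆A: {}. int(A) = ⋃ = {}
X∖A={red,blue}, int(X∖A)={blue}, hence cl(A)={pink,red,gold,teal,green}
∂A: remove int from cl → {pink,red,gold,teal,green}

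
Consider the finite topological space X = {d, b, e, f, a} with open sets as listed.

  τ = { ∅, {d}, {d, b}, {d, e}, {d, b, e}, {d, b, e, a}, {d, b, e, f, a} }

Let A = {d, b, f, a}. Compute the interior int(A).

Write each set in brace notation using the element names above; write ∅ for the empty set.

{d, b}

U open, U⊆A: ∅, {d}, {d, b}. int(A) = ⋃ = {d, b}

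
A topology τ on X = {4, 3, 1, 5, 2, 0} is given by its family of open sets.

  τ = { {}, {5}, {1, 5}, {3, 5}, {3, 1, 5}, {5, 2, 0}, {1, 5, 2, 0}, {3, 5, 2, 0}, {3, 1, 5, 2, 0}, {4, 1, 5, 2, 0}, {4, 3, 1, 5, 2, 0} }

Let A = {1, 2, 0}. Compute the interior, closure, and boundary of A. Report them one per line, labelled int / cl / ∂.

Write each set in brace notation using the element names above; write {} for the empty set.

opens ⊆ A: {}; union → int = {}
complement {4, 3, 5}; its interior {3, 5}; cl(A) = X∖{3, 5} = {4, 1, 2, 0}
boundary = {4, 1, 2, 0} ∖ {} = {4, 1, 2, 0}

int(A) = {}
cl(A)  = {4, 1, 2, 0}
∂A     = {4, 1, 2, 0}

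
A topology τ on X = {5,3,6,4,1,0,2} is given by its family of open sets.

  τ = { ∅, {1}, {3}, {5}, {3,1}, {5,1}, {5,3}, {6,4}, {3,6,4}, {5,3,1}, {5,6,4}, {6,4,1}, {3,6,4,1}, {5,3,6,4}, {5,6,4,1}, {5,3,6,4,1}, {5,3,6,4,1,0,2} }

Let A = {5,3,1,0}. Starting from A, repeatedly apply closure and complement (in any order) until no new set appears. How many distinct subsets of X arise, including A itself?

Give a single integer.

closure: X∖int(X∖A) = X∖{6,4} = {5,3,1,0,2}
Let k=closure and c=complement:
  1. A     = {5,3,1,0}
  2. kA    = {5,3,1,0,2}
  3. cA    = {6,4,2}
  4. ckA   = {6,4}
  5. kcA   = {6,4,0,2}
  6. ckcA  = {5,3,1}
— saturated at 6

6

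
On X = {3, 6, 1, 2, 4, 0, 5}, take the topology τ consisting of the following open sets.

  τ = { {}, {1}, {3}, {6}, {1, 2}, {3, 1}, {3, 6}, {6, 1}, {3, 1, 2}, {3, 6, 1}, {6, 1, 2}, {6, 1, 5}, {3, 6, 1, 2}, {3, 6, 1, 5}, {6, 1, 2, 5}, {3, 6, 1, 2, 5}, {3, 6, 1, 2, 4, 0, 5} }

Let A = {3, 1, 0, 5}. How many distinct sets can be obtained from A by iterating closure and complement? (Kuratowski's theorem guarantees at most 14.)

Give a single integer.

8

X∖A={6, 2, 4}, int(X∖A)={6}, hence cl(A)={3, 1, 2, 4, 0, 5}
Orbit (k=closure, c=complement):
  1. A     = {3, 1, 0, 5}
  2. kA    = {3, 1, 2, 4, 0, 5}
  3. cA    = {6, 2, 4}
  4. ckA   = {6}
  5. kcA   = {6, 2, 4, 0, 5}
  6. kckA  = {6, 4, 0, 5}
  7. ckcA  = {3, 1}
  8. ckckA = {3, 1, 2}
(closed under both — stop)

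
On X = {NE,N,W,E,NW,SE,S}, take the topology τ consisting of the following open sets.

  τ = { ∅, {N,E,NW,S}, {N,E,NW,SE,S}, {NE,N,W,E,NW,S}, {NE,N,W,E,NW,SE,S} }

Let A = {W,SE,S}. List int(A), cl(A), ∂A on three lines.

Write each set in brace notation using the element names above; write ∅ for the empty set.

int(A) = ∅
cl(A)  = {NE,N,W,E,NW,SE,S}
∂A     = {NE,N,W,E,NW,SE,S}

opens ⊆ A: ∅; union → int = ∅
complement {NE,N,E,NW}; its interior ∅; cl(A) = X∖∅ = {NE,N,W,E,NW,SE,S}
boundary = {NE,N,W,E,NW,SE,S} ∖ ∅ = {NE,N,W,E,NW,SE,S}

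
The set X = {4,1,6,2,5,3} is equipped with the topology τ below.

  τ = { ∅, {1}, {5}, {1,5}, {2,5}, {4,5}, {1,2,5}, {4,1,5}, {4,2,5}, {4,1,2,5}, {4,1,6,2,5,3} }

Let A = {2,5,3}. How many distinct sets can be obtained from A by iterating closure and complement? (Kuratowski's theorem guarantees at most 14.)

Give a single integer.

8

closure: X∖int(X∖A) = X∖{1} = {4,6,2,5,3}
Let k=closure and c=complement:
  1. A     = {2,5,3}
  2. kA    = {4,6,2,5,3}
  3. cA    = {4,1,6}
  4. ckA   = {1}
  5. kcA   = {4,1,6,3}
  6. kckA  = {1,6,3}
  7. ckcA  = {2,5}
  8. ckckA = {4,2,5}
— saturated at 8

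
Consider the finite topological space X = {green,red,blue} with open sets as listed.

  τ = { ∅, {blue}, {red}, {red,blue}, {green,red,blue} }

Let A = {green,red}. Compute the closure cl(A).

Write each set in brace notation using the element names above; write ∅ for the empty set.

{green,red}

complement {blue}; its interior {blue}; cl(A) = X∖{blue} = {green,red}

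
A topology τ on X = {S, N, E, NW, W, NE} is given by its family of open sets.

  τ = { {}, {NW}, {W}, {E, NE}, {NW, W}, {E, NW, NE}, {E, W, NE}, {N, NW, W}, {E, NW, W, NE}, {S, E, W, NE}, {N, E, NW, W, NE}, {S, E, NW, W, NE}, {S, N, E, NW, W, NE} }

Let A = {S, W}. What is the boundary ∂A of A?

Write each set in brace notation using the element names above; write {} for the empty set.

open subsets of A: {}, {W}; so int(A) = {W}
closure: X∖int(X∖A) = X∖{E, NW, NE} = {S, N, W}
∂A = {S, N, W} minus {W} = {S, N}

{S, N}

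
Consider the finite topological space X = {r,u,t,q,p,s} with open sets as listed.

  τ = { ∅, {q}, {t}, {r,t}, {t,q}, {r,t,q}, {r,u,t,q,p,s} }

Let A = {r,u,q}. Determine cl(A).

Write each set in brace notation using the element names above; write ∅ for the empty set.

{r,u,q,p,s}

complement {t,p,s}; its interior {t}; cl(A) = X∖{t} = {r,u,q,p,s}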